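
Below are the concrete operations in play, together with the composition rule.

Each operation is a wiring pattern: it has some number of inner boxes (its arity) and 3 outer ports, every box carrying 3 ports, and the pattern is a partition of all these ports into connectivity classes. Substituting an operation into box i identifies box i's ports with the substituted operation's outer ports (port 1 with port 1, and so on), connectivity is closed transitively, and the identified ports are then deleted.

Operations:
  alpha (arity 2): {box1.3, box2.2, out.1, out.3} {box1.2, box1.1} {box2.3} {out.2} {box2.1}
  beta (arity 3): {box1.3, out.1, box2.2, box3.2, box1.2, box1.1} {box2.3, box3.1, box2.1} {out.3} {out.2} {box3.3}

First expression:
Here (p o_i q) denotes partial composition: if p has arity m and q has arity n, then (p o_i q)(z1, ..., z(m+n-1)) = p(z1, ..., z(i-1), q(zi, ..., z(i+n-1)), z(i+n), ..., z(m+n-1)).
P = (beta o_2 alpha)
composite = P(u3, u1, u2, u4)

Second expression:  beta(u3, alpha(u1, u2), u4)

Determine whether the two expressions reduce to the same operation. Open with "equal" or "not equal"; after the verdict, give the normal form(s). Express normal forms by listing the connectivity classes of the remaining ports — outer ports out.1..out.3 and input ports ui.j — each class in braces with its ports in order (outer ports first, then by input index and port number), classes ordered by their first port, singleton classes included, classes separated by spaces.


equal: each reduces to {out.1, u3.1, u3.2, u3.3, u4.2} {out.2} {out.3} {u1.1, u1.2} {u1.3, u2.2, u4.1} {u2.1} {u2.3} {u4.3}

The first composite normalizes to {out.1, u3.1, u3.2, u3.3, u4.2} {out.2} {out.3} {u1.1, u1.2} {u1.3, u2.2, u4.1} {u2.1} {u2.3} {u4.3}
The second composite normalizes to {out.1, u3.1, u3.2, u3.3, u4.2} {out.2} {out.3} {u1.1, u1.2} {u1.3, u2.2, u4.1} {u2.1} {u2.3} {u4.3}
Identical normal forms: equal.


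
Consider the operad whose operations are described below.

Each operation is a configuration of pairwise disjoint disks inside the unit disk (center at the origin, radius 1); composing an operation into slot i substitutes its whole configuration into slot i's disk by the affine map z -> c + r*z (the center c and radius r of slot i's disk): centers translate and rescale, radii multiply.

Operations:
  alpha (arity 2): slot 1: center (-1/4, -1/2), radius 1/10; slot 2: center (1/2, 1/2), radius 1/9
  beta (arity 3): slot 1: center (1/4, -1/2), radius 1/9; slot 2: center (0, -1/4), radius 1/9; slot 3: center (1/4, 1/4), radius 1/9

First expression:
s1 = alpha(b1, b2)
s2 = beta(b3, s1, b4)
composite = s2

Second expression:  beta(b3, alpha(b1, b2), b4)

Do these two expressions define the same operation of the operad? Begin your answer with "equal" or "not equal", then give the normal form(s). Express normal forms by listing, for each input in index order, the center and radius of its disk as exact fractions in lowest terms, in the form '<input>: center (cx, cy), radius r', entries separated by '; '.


equal; the common form is b1: center (-1/36, -11/36), radius 1/90; b2: center (1/18, -7/36), radius 1/81; b3: center (1/4, -1/2), radius 1/9; b4: center (1/4, 1/4), radius 1/9

Normal form of the first expression: b1: center (-1/36, -11/36), radius 1/90; b2: center (1/18, -7/36), radius 1/81; b3: center (1/4, -1/2), radius 1/9; b4: center (1/4, 1/4), radius 1/9
Normal form of the second expression: b1: center (-1/36, -11/36), radius 1/90; b2: center (1/18, -7/36), radius 1/81; b3: center (1/4, -1/2), radius 1/9; b4: center (1/4, 1/4), radius 1/9
Same normal form: equal.


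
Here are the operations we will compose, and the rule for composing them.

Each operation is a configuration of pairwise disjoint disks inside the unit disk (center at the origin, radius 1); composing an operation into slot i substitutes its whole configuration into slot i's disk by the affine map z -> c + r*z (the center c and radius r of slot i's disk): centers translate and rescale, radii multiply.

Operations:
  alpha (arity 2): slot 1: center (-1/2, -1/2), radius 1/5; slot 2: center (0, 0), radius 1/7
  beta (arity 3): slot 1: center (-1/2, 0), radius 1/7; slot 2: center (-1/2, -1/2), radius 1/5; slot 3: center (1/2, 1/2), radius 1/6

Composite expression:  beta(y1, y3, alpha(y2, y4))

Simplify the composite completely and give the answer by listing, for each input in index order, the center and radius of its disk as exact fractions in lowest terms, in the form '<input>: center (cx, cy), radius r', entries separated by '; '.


y1: center (-1/2, 0), radius 1/7; y2: center (5/12, 5/12), radius 1/30; y3: center (-1/2, -1/2), radius 1/5; y4: center (1/2, 1/2), radius 1/42

Nesting under beta composes maps z -> c + r*z down each y-path.
input y1: applying the 1 nested substitution gives center (-1/2, 0), radius 1/7
input y3: applying the 1 nested substitution gives center (-1/2, -1/2), radius 1/5
input y2: applying the 2 nested substitutions gives center (5/12, 5/12), radius 1/30
input y4: applying the 2 nested substitutions gives center (1/2, 1/2), radius 1/42


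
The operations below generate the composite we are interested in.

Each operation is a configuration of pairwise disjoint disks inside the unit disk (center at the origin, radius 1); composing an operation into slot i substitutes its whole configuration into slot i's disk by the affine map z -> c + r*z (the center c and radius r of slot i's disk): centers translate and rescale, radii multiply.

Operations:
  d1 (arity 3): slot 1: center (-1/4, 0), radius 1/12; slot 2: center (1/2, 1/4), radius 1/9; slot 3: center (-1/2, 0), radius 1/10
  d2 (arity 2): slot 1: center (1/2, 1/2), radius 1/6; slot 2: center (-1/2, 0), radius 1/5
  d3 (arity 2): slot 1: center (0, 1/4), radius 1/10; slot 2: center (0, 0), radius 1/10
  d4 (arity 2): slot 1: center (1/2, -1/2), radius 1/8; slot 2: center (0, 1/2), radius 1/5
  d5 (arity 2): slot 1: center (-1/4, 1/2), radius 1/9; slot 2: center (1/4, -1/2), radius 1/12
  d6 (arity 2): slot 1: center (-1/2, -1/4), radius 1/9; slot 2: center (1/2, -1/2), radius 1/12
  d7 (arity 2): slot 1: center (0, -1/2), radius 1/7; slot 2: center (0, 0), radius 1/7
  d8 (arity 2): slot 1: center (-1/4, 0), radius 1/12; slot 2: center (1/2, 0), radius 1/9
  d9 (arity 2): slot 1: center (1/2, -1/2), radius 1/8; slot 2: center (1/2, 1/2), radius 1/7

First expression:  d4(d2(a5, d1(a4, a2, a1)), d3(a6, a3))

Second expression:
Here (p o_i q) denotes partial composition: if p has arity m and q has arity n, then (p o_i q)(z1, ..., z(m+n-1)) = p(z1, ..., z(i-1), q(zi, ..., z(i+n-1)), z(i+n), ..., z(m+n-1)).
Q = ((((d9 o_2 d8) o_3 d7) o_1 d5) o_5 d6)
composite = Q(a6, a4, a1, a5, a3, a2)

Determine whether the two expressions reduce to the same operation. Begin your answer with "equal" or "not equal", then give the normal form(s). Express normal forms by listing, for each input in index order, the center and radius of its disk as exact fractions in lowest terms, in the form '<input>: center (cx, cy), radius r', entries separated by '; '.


not equal — first a1: center (17/40, -1/2), radius 1/400; a2: center (9/20, -79/160), radius 1/360; a3: center (0, 1/2), radius 1/50; a4: center (69/160, -1/2), radius 1/480; a5: center (9/16, -7/16), radius 1/48; a6: center (0, 11/20), radius 1/50, second a1: center (13/28, 1/2), radius 1/84; a2: center (505/882, 220/441), radius 1/5292; a3: center (503/882, 881/1764), radius 1/3969; a4: center (17/32, -9/16), radius 1/96; a5: center (4/7, 31/63), radius 1/441; a6: center (15/32, -7/16), radius 1/72


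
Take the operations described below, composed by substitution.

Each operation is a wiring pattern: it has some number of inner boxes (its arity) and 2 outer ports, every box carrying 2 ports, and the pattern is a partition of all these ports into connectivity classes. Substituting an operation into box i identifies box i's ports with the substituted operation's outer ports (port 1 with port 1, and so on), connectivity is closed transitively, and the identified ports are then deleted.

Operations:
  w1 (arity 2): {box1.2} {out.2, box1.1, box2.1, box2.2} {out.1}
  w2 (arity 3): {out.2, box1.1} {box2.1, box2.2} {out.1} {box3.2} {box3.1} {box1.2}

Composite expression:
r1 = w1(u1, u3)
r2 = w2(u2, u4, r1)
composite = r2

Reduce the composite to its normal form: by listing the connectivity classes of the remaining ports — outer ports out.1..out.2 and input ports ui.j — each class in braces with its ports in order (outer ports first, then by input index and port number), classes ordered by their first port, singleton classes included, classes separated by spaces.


Treat the ports identified at w2 as solder joints: merge, then drop.
stage w1: inputs (u1, u3), connectivity {out.1} {out.2, u1.1, u3.1, u3.2} {u1.2}, out.j its boundary
stage w2: inputs (u2, u4, u1, u3), connectivity {out.1} {out.2, u2.1} {u1.1, u3.1, u3.2} {u1.2} {u2.2} {u4.1, u4.2}, out.j its boundary

{out.1} {out.2, u2.1} {u1.1, u3.1, u3.2} {u1.2} {u2.2} {u4.1, u4.2}


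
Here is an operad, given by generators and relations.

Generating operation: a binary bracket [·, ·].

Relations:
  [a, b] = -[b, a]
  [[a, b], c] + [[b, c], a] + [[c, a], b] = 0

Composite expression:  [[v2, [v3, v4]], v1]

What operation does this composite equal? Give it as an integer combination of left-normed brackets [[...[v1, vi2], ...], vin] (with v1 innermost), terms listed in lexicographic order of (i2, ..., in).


-[[[v1, v2], v3], v4] + [[[v1, v2], v4], v3] + [[[v1, v3], v4], v2] - [[[v1, v4], v3], v2]

Skip Jacobi rewriting: expand, keep v1-initial words, read off terms.
Composite bracket: [[v2, [v3, v4]], v1]
Applying ab - ba throughout gives 8 signed words (2^3 = 8).
Coefficients come from the v1-initial words:
  sign of v1v2v3v4 is -1, so it contributes -[[[v1, v2], v3], v4]
  sign of v1v2v4v3 is +1, so it contributes +[[[v1, v2], v4], v3]
  sign of v1v3v4v2 is +1, so it contributes +[[[v1, v3], v4], v2]
  sign of v1v4v3v2 is -1, so it contributes -[[[v1, v4], v3], v2]


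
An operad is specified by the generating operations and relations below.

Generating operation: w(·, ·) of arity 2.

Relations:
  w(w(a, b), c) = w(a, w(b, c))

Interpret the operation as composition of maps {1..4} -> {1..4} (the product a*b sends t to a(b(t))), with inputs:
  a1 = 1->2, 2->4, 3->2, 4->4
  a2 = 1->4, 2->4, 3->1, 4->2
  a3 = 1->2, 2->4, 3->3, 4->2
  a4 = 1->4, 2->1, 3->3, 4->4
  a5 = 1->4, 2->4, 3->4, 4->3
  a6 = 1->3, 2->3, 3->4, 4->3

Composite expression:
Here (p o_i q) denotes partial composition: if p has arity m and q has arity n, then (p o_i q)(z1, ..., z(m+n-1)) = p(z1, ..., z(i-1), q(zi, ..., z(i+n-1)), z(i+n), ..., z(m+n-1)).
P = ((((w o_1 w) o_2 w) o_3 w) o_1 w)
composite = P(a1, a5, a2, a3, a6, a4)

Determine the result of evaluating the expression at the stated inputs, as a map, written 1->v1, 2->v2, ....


1->4, 2->4, 3->2, 4->4

w(a1, a5) = 1->4, 2->4, 3->4, 4->2
w(a3, a6) = 1->3, 2->3, 3->2, 4->3
w(a2, w(a3, a6)) = 1->1, 2->1, 3->4, 4->1
w(w(a1, a5), w(a2, w(a3, a6))) = 1->4, 2->4, 3->2, 4->4
w(w(w(a1, a5), w(a2, w(a3, a6))), a4) = 1->4, 2->4, 3->2, 4->4


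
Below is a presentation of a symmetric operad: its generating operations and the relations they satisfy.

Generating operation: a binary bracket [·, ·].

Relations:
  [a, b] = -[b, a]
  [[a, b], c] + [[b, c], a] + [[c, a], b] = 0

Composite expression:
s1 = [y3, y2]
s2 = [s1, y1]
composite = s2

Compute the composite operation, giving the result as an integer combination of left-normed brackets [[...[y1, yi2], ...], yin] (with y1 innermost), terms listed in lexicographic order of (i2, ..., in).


A multilinear Lie element is pinned by y1-initial words (y1 innermost).
Composite bracket: [[y3, y2], y1]
Under [a, b] = ab - ba we get 4 signed associative words (2^2 = 4).
Keep just the words that open with y1:
  sign of y1y2y3 is +1, so it contributes +[[y1, y2], y3]
  sign of y1y3y2 is -1, so it contributes -[[y1, y3], y2]

[[y1, y2], y3] - [[y1, y3], y2]


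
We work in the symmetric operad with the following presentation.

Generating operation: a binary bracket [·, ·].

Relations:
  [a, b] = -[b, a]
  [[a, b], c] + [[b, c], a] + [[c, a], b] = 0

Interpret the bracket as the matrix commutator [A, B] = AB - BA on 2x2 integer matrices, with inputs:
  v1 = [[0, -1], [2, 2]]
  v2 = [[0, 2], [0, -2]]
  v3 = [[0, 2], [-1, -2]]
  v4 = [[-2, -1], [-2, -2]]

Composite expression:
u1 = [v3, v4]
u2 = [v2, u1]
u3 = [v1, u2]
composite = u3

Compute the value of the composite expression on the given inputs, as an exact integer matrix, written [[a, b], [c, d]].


[[-24, -16], [16, 24]]

[v3, v4] = [[-5, -2], [4, 5]]
[v2, [v3, v4]] = [[8, 16], [-8, -8]]
[v1, [v2, [v3, v4]]] = [[-24, -16], [16, 24]]


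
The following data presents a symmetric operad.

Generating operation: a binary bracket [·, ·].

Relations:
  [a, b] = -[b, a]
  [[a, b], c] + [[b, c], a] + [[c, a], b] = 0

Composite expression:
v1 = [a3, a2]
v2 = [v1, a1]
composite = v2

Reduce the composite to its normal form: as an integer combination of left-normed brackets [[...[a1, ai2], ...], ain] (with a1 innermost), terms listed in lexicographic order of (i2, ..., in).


[[a1, a2], a3] - [[a1, a3], a2]

A multilinear Lie element is pinned by a1-initial words (a1 innermost).
Composite bracket: [[a3, a2], a1]
Under [a, b] = ab - ba we get 4 signed associative words (2^2 = 4).
Coefficients come from the a1-initial words:
  a1a2a3 appears with sign +1, giving the term +[[a1, a2], a3]
  a1a3a2 appears with sign -1, giving the term -[[a1, a3], a2]


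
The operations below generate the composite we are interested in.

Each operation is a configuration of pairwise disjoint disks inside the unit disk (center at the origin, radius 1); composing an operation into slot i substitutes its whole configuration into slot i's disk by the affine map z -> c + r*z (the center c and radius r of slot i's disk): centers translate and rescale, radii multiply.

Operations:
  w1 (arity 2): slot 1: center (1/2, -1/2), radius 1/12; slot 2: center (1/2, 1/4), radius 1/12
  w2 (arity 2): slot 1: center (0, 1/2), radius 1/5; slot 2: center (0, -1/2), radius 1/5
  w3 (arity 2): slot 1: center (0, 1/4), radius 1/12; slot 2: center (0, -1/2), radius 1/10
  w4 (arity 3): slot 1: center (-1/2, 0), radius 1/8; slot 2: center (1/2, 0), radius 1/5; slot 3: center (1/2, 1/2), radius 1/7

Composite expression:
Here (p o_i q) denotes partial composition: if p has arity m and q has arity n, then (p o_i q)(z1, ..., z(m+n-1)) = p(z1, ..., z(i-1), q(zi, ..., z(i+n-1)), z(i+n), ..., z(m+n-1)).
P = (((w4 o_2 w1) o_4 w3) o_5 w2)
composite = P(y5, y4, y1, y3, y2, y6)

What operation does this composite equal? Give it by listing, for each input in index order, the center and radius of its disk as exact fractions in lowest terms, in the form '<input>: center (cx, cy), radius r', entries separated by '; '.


Below w4, radii multiply path by path; the y-disk centers shift.
input y5: composing its 1 substitution step yields center (-1/2, 0), radius 1/8
input y4: composing its 2 substitution steps yields center (3/5, -1/10), radius 1/60
input y1: composing its 2 substitution steps yields center (3/5, 1/20), radius 1/60
input y3: composing its 2 substitution steps yields center (1/2, 15/28), radius 1/84
input y2: composing its 3 substitution steps yields center (1/2, 61/140), radius 1/350
input y6: composing its 3 substitution steps yields center (1/2, 59/140), radius 1/350

y1: center (3/5, 1/20), radius 1/60; y2: center (1/2, 61/140), radius 1/350; y3: center (1/2, 15/28), radius 1/84; y4: center (3/5, -1/10), radius 1/60; y5: center (-1/2, 0), radius 1/8; y6: center (1/2, 59/140), radius 1/350


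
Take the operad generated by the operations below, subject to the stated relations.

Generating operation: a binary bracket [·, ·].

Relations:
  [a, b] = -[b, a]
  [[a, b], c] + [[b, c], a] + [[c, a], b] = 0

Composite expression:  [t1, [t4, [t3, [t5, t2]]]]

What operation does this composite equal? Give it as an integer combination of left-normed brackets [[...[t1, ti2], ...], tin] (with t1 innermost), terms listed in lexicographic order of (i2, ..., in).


-[[[[t1, t2], t5], t3], t4] + [[[[t1, t3], t2], t5], t4] - [[[[t1, t3], t5], t2], t4] + [[[[t1, t4], t2], t5], t3] - [[[[t1, t4], t3], t2], t5] + [[[[t1, t4], t3], t5], t2] - [[[[t1, t4], t5], t2], t3] + [[[[t1, t5], t2], t3], t4]

In the tensor algebra, words opening t1 carry the t1-anchored form.
Composite bracket: [t1, [t4, [t3, [t5, t2]]]]
Each bracket splits as ab - ba, giving 16 signed words (2^4 = 16).
Coefficients come from the t1-initial words:
  t1t2t5t3t4 appears with sign -1, giving the term -[[[[t1, t2], t5], t3], t4]
  t1t3t2t5t4 appears with sign +1, giving the term +[[[[t1, t3], t2], t5], t4]
  t1t3t5t2t4 appears with sign -1, giving the term -[[[[t1, t3], t5], t2], t4]
  t1t4t2t5t3 appears with sign +1, giving the term +[[[[t1, t4], t2], t5], t3]
  t1t4t3t2t5 appears with sign -1, giving the term -[[[[t1, t4], t3], t2], t5]
  t1t4t3t5t2 appears with sign +1, giving the term +[[[[t1, t4], t3], t5], t2]
  t1t4t5t2t3 appears with sign -1, giving the term -[[[[t1, t4], t5], t2], t3]
  t1t5t2t3t4 appears with sign +1, giving the term +[[[[t1, t5], t2], t3], t4]


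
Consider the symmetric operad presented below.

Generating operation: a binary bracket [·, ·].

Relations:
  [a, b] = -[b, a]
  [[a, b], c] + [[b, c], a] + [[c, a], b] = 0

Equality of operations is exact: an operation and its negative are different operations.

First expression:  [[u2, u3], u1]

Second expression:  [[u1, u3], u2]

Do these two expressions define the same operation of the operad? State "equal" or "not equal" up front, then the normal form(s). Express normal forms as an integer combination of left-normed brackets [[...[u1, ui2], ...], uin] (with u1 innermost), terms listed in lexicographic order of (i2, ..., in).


Normal form of the first expression: -[[u1, u2], u3] + [[u1, u3], u2]
Normal form of the second expression: [[u1, u3], u2]
The forms do not match — not equal.

not equal; the first gives -[[u1, u2], u3] + [[u1, u3], u2] and the second [[u1, u3], u2]


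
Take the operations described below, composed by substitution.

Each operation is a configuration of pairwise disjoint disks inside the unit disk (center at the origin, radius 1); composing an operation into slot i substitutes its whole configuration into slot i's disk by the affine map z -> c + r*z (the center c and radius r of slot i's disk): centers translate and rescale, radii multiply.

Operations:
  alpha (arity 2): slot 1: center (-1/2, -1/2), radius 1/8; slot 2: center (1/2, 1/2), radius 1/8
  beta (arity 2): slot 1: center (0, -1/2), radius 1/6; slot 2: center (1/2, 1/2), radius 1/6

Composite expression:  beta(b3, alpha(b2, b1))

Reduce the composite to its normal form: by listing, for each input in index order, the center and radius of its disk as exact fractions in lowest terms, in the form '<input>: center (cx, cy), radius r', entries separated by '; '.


Each b-disk chains the slot maps above it in beta; radii multiply.
b3 passes through 1 substitution, ending at center (0, -1/2), radius 1/6
b2 passes through 2 substitutions, ending at center (5/12, 5/12), radius 1/48
b1 passes through 2 substitutions, ending at center (7/12, 7/12), radius 1/48

b1: center (7/12, 7/12), radius 1/48; b2: center (5/12, 5/12), radius 1/48; b3: center (0, -1/2), radius 1/6


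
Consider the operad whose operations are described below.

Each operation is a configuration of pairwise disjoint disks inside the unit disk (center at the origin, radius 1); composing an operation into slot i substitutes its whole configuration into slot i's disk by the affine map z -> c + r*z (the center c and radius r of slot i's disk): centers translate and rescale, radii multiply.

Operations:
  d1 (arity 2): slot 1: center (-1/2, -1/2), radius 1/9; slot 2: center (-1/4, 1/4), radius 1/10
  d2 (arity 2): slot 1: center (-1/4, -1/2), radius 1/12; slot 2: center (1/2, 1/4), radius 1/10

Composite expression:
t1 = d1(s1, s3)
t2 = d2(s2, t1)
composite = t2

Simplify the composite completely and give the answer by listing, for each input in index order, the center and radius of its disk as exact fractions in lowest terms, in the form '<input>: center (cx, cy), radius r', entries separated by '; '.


s1: center (9/20, 1/5), radius 1/90; s2: center (-1/4, -1/2), radius 1/12; s3: center (19/40, 11/40), radius 1/100

Nesting under d2 composes maps z -> c + r*z down each s-path.
s2: after 1 affine step, its disk has center (-1/4, -1/2), radius 1/12
s1: after 2 affine steps, its disk has center (9/20, 1/5), radius 1/90
s3: after 2 affine steps, its disk has center (19/40, 11/40), radius 1/100


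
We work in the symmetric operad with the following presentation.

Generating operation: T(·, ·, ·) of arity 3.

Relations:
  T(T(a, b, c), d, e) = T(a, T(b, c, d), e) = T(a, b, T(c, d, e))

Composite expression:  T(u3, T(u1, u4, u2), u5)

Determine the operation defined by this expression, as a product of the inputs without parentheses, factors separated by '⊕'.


Key point: T is associative — brackets drop, the u-order remains.
T(u1, u4, u2) unparenthesizes to u1 ⊕ u4 ⊕ u2
T(u3, T(u1, u4, u2), u5) unparenthesizes to u3 ⊕ u1 ⊕ u4 ⊕ u2 ⊕ u5

u3 ⊕ u1 ⊕ u4 ⊕ u2 ⊕ u5


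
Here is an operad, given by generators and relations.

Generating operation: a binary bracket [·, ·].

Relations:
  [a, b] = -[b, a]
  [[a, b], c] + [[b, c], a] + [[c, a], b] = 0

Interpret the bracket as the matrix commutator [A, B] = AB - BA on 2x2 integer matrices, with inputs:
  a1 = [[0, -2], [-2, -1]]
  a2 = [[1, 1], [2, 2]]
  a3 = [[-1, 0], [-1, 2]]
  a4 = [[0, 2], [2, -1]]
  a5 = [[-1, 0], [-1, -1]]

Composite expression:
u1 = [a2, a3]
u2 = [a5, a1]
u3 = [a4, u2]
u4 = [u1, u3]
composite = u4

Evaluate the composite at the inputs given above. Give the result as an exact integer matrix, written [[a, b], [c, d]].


[[35, -4], [14, -35]]

[a2, a3] = [[-1, 3], [-7, 1]]
[a5, a1] = [[-2, 0], [-1, 2]]
[a4, [a5, a1]] = [[-2, 8], [-7, 2]]
[[a2, a3], [a4, [a5, a1]]] = [[35, -4], [14, -35]]


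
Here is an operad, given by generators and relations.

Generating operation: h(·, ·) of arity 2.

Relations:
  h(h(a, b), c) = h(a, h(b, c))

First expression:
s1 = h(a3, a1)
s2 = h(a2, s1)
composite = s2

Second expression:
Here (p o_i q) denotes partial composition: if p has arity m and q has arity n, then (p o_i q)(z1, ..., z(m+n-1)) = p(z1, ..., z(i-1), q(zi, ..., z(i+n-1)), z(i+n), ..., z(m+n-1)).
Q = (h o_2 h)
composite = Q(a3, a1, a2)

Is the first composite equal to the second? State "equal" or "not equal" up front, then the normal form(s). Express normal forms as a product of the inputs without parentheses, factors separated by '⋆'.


In normal form, the first expression is a2 ⋆ a3 ⋆ a1
In normal form, the second expression is a3 ⋆ a1 ⋆ a2
No match — not equal.

not equal — first a2 ⋆ a3 ⋆ a1, second a3 ⋆ a1 ⋆ a2


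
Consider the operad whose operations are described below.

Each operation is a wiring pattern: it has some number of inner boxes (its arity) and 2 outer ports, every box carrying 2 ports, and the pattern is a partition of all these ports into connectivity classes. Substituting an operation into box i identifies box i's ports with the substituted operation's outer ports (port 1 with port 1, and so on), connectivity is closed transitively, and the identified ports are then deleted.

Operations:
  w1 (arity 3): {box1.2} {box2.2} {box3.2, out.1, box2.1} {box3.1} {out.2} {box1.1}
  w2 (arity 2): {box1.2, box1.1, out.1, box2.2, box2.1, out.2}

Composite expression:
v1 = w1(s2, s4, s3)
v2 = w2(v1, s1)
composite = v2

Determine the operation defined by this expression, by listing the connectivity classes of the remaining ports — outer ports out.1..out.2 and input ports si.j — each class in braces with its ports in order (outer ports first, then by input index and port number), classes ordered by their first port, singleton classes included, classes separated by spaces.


Reachability decides: close wires over w2-identified ports.
through w1, on inputs (s2, s4, s3): {out.1, s3.2, s4.1} {out.2} {s2.1} {s2.2} {s3.1} {s4.2} (out.j = stage outer ports)
through w2, on inputs (s2, s4, s3, s1): {out.1, out.2, s1.1, s1.2, s3.2, s4.1} {s2.1} {s2.2} {s3.1} {s4.2} (out.j = stage outer ports)

{out.1, out.2, s1.1, s1.2, s3.2, s4.1} {s2.1} {s2.2} {s3.1} {s4.2}


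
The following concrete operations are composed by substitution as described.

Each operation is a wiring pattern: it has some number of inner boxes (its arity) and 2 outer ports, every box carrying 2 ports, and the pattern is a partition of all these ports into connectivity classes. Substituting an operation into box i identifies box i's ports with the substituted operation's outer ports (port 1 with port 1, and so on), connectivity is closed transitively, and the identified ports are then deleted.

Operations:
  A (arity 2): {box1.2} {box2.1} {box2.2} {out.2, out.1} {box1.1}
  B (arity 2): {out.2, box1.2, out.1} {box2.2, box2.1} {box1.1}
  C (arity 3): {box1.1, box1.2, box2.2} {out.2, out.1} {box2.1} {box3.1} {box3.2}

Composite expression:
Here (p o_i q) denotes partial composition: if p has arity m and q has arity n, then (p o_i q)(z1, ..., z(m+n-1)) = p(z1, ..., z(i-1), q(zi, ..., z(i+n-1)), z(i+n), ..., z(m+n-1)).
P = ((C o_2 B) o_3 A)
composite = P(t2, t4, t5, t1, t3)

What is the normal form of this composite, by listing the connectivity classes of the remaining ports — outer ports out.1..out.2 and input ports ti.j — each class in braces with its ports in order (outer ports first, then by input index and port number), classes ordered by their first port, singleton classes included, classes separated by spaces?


{out.1, out.2} {t1.1} {t1.2} {t2.1, t2.2, t4.2} {t3.1} {t3.2} {t4.1} {t5.1} {t5.2}

Reachability decides: close wires over C-identified ports.
the subtree at A composes to {out.1, out.2} {t1.1} {t1.2} {t5.1} {t5.2} on (t5, t1); out.j = own outer ports
the subtree at B composes to {out.1, out.2, t4.2} {t1.1} {t1.2} {t4.1} {t5.1} {t5.2} on (t4, t5, t1); out.j = own outer ports
the subtree at C composes to {out.1, out.2} {t1.1} {t1.2} {t2.1, t2.2, t4.2} {t3.1} {t3.2} {t4.1} {t5.1} {t5.2} on (t2, t4, t5, t1, t3); out.j = own outer ports


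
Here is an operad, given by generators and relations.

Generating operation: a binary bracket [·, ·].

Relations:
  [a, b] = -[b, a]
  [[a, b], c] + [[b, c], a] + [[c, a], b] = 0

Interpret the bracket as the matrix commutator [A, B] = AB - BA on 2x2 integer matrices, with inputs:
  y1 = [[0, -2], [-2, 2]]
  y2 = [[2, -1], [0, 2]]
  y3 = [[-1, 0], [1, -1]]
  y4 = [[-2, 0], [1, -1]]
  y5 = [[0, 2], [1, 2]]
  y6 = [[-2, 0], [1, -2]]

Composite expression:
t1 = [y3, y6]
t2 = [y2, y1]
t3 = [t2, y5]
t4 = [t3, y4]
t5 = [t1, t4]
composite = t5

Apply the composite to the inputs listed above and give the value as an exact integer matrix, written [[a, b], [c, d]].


[[0, 0], [0, 0]]

[y3, y6] = [[0, 0], [0, 0]]
[y2, y1] = [[2, -2], [0, -2]]
[[y2, y1], y5] = [[-2, 4], [-4, 2]]
[[[y2, y1], y5], y4] = [[4, 4], [8, -4]]
[[y3, y6], [[[y2, y1], y5], y4]] = [[0, 0], [0, 0]]


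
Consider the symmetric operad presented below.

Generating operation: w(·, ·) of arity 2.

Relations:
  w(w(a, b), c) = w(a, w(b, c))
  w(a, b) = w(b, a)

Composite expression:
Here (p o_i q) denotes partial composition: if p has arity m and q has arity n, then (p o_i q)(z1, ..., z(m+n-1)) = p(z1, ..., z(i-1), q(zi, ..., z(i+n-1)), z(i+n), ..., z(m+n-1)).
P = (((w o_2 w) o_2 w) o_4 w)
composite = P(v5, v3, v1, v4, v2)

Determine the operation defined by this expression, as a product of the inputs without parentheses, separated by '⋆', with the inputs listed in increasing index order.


v1 ⋆ v2 ⋆ v3 ⋆ v4 ⋆ v5

Any arrangement under w is one operation, so sort the v-inputs.
w(v3, v1) spells out as v3 ⋆ v1
w(v4, v2) spells out as v4 ⋆ v2
w(w(v3, v1), w(v4, v2)) spells out as v3 ⋆ v1 ⋆ v4 ⋆ v2
w(v5, w(w(v3, v1), w(v4, v2))) spells out as v5 ⋆ v3 ⋆ v1 ⋆ v4 ⋆ v2
sorting the factors by input index: v1 ⋆ v2 ⋆ v3 ⋆ v4 ⋆ v5


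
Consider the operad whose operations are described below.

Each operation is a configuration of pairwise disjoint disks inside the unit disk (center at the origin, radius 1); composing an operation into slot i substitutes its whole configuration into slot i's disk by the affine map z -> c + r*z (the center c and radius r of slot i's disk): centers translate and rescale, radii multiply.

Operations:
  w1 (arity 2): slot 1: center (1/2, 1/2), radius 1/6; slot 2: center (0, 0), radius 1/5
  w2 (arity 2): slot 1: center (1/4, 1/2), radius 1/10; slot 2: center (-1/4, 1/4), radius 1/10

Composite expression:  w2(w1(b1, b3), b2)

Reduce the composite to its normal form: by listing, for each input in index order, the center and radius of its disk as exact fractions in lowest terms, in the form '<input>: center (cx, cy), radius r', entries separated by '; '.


b1: center (3/10, 11/20), radius 1/60; b2: center (-1/4, 1/4), radius 1/10; b3: center (1/4, 1/2), radius 1/50

Below w2, radii multiply path by path; the b-disk centers shift.
for b1, the 2-step affine chain lands on center (3/10, 11/20), radius 1/60
for b3, the 2-step affine chain lands on center (1/4, 1/2), radius 1/50
for b2, the 1-step affine chain lands on center (-1/4, 1/4), radius 1/10


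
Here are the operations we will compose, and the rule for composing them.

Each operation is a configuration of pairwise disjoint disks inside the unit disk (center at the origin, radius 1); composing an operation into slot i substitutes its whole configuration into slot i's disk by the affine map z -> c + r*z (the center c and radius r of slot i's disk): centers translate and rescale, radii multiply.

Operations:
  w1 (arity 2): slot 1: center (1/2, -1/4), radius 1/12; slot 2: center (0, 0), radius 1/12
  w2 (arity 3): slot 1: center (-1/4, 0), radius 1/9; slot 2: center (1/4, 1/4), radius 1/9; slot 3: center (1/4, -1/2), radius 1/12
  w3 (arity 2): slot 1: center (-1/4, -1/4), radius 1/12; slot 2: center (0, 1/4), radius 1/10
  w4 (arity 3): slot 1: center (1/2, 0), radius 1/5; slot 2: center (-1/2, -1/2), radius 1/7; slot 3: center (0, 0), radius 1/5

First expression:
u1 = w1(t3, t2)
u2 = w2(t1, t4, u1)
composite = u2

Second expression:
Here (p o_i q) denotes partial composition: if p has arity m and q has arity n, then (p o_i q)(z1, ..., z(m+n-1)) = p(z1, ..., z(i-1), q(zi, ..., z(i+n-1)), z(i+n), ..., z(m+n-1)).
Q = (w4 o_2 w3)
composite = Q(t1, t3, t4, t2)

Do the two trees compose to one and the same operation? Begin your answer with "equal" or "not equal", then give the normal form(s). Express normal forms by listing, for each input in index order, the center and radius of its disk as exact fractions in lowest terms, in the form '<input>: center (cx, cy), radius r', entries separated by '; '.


not equal; first: t1: center (-1/4, 0), radius 1/9; t2: center (1/4, -1/2), radius 1/144; t3: center (7/24, -25/48), radius 1/144; t4: center (1/4, 1/4), radius 1/9; second: t1: center (1/2, 0), radius 1/5; t2: center (0, 0), radius 1/5; t3: center (-15/28, -15/28), radius 1/84; t4: center (-1/2, -13/28), radius 1/70


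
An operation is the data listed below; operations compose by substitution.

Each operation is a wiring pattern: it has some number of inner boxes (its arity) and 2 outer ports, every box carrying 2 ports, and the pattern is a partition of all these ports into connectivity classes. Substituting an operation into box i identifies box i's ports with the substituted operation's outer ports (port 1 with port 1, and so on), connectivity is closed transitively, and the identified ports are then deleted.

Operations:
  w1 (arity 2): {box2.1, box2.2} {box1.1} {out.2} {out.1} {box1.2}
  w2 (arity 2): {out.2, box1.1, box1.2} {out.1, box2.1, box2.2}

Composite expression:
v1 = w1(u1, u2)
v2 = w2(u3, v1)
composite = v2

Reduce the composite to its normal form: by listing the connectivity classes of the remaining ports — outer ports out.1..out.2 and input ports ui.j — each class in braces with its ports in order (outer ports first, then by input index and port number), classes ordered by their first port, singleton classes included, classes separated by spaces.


After gluing at w2, chains via deleted ports link the u-ports.
composing w1 on (u1, u2), with out.j its own outer ports: {out.1} {out.2} {u1.1} {u1.2} {u2.1, u2.2}
composing w2 on (u3, u1, u2), with out.j its own outer ports: {out.1} {out.2, u3.1, u3.2} {u1.1} {u1.2} {u2.1, u2.2}

{out.1} {out.2, u3.1, u3.2} {u1.1} {u1.2} {u2.1, u2.2}


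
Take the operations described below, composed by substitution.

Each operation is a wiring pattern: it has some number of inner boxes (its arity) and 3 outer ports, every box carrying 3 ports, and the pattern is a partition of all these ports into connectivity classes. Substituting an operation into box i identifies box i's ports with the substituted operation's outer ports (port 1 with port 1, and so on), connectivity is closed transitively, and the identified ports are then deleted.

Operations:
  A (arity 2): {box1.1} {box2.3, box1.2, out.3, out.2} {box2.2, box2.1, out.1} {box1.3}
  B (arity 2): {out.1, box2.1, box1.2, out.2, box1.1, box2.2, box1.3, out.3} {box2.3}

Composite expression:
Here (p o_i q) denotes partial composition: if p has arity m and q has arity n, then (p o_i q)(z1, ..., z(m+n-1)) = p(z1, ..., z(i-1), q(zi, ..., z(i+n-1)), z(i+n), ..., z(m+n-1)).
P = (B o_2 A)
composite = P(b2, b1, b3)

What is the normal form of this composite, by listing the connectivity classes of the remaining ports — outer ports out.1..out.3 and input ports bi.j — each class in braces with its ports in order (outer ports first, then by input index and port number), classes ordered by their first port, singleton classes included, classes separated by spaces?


{out.1, out.2, out.3, b1.2, b2.1, b2.2, b2.3, b3.1, b3.2, b3.3} {b1.1} {b1.3}

Reachability decides: close wires over B-identified ports.
after A, the pattern on (b1, b3) reads {out.1, b3.1, b3.2} {out.2, out.3, b1.2, b3.3} {b1.1} {b1.3} (out.j = its outer ports)
after B, the pattern on (b2, b1, b3) reads {out.1, out.2, out.3, b1.2, b2.1, b2.2, b2.3, b3.1, b3.2, b3.3} {b1.1} {b1.3} (out.j = its outer ports)


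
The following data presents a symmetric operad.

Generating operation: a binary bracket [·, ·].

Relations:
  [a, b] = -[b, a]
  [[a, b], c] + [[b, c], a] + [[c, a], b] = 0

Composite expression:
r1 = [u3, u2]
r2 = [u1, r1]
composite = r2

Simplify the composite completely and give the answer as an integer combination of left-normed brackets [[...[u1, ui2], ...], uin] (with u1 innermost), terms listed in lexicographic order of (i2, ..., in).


Expand each bracket as ab - ba; the u1-initial words give the coefficients.
Composite bracket: [u1, [u3, u2]]
Full expansion: 4 signed words from ab - ba (2^2 = 4).
Collect the words opening with u1:
  u1u2u3 appears with sign -1, giving the term -[[u1, u2], u3]
  u1u3u2 appears with sign +1, giving the term +[[u1, u3], u2]

-[[u1, u2], u3] + [[u1, u3], u2]


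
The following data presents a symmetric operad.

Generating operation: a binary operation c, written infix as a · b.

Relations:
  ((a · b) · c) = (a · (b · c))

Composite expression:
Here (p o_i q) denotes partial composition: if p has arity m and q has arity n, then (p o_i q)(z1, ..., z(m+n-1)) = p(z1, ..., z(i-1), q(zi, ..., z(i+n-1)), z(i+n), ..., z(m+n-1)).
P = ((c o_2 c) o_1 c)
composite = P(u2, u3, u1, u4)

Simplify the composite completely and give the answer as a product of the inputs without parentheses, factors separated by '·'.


u2 · u3 · u1 · u4

Every regrouping of c is equal, so read the u-inputs in written order.
(u2 · u3) linearizes to u2 · u3
(u1 · u4) linearizes to u1 · u4
((u2 · u3) · (u1 · u4)) linearizes to u2 · u3 · u1 · u4


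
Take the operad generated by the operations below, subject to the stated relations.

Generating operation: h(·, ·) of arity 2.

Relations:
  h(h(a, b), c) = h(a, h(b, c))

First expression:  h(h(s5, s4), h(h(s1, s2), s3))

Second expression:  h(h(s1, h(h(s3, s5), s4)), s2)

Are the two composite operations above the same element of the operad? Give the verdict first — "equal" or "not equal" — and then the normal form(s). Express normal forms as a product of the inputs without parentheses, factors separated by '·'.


not equal — first s5 · s4 · s1 · s2 · s3, second s1 · s3 · s5 · s4 · s2

The first expression reduces to s5 · s4 · s1 · s2 · s3
The second expression reduces to s1 · s3 · s5 · s4 · s2
Distinct normal forms: not equal.


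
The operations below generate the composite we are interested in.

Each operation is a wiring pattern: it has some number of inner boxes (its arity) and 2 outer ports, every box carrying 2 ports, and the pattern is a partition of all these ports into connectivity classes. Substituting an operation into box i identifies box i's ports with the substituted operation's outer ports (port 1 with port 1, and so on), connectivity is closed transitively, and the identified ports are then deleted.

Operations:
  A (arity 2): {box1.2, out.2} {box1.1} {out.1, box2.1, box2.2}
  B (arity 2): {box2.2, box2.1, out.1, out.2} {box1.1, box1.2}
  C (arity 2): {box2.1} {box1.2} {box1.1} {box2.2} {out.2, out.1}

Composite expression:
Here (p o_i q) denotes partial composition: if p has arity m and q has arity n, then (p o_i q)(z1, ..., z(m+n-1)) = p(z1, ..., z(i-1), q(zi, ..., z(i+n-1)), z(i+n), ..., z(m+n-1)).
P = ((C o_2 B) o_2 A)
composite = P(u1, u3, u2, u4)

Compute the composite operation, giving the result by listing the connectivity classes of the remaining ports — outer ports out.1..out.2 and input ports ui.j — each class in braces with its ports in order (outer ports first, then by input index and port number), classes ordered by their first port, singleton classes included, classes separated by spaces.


{out.1, out.2} {u1.1} {u1.2} {u2.1, u2.2, u3.2} {u3.1} {u4.1, u4.2}


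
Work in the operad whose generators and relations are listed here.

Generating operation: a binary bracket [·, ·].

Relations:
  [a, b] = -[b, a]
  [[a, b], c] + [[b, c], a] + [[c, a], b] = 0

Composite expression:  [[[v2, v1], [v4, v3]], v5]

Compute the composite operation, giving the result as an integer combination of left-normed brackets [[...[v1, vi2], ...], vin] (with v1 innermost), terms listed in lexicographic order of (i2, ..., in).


[[[[v1, v2], v3], v4], v5] - [[[[v1, v2], v4], v3], v5]

Antisymmetry and Jacobi reduce to v1-anchored left-normed brackets.
Composite bracket: [[[v2, v1], [v4, v3]], v5]
Each bracket splits as ab - ba, giving 16 signed words (2^4 = 16).
Collect the words opening with v1:
  from v1v2v3v4v5, sign +1: term +[[[[v1, v2], v3], v4], v5]
  from v1v2v4v3v5, sign -1: term -[[[[v1, v2], v4], v3], v5]


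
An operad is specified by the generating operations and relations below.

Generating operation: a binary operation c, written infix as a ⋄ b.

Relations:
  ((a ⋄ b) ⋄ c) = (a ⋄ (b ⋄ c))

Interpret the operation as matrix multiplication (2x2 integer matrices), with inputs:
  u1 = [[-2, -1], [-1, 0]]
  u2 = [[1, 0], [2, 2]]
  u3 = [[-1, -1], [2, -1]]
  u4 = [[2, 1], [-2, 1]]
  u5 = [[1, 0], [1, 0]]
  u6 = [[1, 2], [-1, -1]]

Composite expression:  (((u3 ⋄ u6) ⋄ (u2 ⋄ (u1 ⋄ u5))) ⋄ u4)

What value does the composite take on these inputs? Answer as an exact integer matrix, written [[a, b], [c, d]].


[[16, 8], [-98, -49]]

(u3 ⋄ u6) = [[0, -1], [3, 5]]
(u1 ⋄ u5) = [[-3, 0], [-1, 0]]
(u2 ⋄ (u1 ⋄ u5)) = [[-3, 0], [-8, 0]]
((u3 ⋄ u6) ⋄ (u2 ⋄ (u1 ⋄ u5))) = [[8, 0], [-49, 0]]
(((u3 ⋄ u6) ⋄ (u2 ⋄ (u1 ⋄ u5))) ⋄ u4) = [[16, 8], [-98, -49]]


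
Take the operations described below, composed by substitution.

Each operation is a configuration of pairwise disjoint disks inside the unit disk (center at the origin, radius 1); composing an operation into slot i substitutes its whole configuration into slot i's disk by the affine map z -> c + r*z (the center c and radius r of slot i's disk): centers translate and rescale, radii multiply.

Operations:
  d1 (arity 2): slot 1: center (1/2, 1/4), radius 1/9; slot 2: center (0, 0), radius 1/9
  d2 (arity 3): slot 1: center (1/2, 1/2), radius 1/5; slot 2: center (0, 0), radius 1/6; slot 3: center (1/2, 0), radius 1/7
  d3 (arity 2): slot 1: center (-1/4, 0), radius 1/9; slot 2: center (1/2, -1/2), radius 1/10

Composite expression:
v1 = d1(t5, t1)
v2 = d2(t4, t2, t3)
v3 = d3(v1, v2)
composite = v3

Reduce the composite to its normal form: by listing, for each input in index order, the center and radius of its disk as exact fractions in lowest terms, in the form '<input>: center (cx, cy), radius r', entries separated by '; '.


t1: center (-1/4, 0), radius 1/81; t2: center (1/2, -1/2), radius 1/60; t3: center (11/20, -1/2), radius 1/70; t4: center (11/20, -9/20), radius 1/50; t5: center (-7/36, 1/36), radius 1/81

Below d3, radii multiply path by path; the t-disk centers shift.
input t5: applying the 2 nested substitutions gives center (-7/36, 1/36), radius 1/81
input t1: applying the 2 nested substitutions gives center (-1/4, 0), radius 1/81
input t4: applying the 2 nested substitutions gives center (11/20, -9/20), radius 1/50
input t2: applying the 2 nested substitutions gives center (1/2, -1/2), radius 1/60
input t3: applying the 2 nested substitutions gives center (11/20, -1/2), radius 1/70
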